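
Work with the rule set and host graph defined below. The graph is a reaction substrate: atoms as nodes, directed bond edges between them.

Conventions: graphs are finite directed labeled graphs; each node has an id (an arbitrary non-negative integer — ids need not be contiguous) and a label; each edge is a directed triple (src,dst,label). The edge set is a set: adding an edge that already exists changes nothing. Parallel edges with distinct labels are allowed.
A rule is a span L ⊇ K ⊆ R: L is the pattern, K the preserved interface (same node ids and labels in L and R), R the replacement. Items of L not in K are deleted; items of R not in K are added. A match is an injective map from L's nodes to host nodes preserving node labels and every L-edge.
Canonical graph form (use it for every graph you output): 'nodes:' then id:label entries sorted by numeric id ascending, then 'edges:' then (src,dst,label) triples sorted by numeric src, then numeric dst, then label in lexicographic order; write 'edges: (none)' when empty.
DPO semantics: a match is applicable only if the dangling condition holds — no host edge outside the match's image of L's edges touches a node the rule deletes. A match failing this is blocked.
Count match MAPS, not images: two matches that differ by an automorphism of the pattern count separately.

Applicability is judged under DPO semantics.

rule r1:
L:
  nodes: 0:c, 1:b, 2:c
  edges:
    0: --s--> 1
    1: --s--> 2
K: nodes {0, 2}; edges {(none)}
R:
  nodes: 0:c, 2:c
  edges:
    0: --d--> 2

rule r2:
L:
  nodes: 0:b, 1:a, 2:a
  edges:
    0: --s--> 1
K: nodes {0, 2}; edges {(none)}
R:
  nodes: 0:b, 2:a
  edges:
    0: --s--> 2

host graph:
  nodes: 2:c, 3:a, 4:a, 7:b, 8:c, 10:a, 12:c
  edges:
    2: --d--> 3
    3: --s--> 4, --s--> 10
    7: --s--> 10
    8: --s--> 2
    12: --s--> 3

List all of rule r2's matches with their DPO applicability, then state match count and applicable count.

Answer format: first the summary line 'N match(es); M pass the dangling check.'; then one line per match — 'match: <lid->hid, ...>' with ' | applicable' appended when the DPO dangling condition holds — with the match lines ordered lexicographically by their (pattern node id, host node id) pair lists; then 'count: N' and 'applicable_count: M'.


2 match(es); 0 pass the dangling check.
match: 0->7, 1->10, 2->3
match: 0->7, 1->10, 2->4
count: 2
applicable_count: 0


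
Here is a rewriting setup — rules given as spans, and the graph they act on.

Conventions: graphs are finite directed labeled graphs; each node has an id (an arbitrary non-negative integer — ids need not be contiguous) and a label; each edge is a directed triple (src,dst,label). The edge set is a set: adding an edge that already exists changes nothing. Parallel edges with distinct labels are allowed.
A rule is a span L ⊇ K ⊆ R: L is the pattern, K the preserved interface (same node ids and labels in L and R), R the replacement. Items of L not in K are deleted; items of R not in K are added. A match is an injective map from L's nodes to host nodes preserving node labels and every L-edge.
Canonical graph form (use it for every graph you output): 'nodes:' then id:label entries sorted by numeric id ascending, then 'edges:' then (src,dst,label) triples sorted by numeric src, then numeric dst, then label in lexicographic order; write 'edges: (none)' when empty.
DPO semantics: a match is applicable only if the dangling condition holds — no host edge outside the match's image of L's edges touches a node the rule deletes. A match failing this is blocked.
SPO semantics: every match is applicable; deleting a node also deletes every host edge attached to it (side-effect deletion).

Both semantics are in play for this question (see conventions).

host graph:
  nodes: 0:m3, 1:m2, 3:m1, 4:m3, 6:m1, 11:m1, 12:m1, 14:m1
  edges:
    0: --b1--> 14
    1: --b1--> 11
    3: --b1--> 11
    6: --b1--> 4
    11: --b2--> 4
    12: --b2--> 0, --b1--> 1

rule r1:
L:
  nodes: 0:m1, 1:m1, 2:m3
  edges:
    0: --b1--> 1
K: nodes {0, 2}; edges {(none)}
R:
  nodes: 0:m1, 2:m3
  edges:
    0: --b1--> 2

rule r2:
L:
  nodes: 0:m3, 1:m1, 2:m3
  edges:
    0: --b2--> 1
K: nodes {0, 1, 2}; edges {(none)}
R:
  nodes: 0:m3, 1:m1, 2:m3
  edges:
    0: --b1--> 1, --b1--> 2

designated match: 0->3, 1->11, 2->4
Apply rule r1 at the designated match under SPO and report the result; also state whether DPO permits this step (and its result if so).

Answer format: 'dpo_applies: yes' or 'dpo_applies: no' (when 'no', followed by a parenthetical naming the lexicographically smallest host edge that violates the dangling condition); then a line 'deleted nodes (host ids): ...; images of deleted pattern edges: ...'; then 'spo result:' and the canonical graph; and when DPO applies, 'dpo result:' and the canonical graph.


dpo_applies: no
(the rule deletes node 11, which keeps host edge (1,11,b1) outside the match image — the dangling condition fails, DPO blocks; SPO proceeds and side-deletes such edges)
deleted nodes (host ids): 11; images of deleted pattern edges: (3,11,b1)
spo result:
nodes: 0:m3, 1:m2, 3:m1, 4:m3, 6:m1, 12:m1, 14:m1
edges: (0,14,b1); (3,4,b1); (6,4,b1); (12,0,b2); (12,1,b1)


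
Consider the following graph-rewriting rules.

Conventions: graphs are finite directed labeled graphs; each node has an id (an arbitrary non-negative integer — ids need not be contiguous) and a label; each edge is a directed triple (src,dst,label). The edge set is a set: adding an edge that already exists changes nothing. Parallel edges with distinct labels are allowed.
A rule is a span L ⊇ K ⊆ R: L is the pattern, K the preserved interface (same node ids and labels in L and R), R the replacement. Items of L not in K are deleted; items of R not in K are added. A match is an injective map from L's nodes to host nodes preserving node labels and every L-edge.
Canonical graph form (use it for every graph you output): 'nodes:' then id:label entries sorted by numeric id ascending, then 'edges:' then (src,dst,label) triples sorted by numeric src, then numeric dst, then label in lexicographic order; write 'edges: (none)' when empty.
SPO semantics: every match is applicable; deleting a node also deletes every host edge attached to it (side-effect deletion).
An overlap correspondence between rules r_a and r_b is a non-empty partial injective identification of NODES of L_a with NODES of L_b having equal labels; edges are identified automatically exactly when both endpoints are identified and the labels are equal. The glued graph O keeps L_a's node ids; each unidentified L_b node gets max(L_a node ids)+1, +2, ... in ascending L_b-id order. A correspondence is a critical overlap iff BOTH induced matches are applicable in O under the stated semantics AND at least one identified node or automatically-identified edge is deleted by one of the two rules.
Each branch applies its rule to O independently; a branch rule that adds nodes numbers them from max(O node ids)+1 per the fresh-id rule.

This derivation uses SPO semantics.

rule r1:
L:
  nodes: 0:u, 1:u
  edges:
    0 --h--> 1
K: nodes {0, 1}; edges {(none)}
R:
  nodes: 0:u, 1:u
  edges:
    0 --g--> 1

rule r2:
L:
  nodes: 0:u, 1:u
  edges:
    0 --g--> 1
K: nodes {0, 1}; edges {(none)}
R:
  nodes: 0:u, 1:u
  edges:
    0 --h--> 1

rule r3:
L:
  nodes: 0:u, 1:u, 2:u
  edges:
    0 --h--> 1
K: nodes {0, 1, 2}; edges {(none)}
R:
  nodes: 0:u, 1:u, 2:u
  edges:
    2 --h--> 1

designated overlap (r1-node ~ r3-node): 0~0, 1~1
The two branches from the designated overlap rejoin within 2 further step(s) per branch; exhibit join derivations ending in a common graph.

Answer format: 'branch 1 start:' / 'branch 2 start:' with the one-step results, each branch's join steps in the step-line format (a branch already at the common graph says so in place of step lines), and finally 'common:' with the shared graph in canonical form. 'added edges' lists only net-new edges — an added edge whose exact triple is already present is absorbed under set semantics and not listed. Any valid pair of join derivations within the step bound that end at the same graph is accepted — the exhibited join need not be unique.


branch 1 start:
nodes: 0:u, 1:u, 2:u
edges: (0,1,g)
branch 2 start:
nodes: 0:u, 1:u, 2:u
edges: (2,1,h)
branch 1 step 1: rule r2; match: 0->0, 1->1; deleted nodes (none); deleted edges (0,1,g); added nodes (none); added edges (0,1,h); result: nodes: 0:u, 1:u, 2:u edges: (0,1,h)
branch 2 step 1: rule r3; match: 0->2, 1->1, 2->0; deleted nodes (none); deleted edges (2,1,h); added nodes (none); added edges (0,1,h); result: nodes: 0:u, 1:u, 2:u edges: (0,1,h)
common:
nodes: 0:u, 1:u, 2:u
edges: (0,1,h)


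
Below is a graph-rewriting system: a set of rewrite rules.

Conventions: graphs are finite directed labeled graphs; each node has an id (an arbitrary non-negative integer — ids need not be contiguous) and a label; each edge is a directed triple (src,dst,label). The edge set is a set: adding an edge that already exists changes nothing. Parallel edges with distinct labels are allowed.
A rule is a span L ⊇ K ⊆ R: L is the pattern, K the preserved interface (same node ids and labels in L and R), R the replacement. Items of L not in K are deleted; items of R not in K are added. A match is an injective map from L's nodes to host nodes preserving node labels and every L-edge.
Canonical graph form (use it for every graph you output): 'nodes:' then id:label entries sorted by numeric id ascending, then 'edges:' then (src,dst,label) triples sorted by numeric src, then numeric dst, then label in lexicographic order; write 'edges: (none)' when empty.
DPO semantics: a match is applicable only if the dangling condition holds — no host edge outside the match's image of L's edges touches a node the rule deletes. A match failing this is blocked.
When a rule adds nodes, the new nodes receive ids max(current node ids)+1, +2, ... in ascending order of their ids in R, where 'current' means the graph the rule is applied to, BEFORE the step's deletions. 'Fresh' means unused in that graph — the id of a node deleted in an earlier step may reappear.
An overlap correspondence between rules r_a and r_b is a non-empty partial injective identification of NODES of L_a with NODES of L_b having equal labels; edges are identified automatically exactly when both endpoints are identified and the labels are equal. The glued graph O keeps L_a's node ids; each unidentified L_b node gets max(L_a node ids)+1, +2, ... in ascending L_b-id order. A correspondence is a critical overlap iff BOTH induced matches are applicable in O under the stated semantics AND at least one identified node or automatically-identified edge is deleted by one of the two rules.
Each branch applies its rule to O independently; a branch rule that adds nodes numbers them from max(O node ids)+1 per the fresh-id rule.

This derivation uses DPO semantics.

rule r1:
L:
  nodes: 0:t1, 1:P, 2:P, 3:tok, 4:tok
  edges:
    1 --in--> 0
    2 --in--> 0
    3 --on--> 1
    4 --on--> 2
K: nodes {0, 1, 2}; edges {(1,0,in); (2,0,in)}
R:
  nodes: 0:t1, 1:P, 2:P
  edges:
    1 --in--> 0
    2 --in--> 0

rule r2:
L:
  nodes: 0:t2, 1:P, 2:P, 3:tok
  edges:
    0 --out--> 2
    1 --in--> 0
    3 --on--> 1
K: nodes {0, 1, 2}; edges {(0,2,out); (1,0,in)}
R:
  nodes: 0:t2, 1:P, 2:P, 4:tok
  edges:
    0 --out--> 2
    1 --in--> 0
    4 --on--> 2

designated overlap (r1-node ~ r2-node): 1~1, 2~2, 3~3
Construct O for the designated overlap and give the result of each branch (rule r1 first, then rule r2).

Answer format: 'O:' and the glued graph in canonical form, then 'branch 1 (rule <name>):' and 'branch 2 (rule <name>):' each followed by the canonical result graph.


O:
nodes: 0:t1, 1:P, 2:P, 3:tok, 4:tok, 5:t2
edges: (1,0,in); (1,5,in); (2,0,in); (3,1,on); (4,2,on); (5,2,out)
branch 1 (rule r1):
nodes: 0:t1, 1:P, 2:P, 5:t2
edges: (1,0,in); (1,5,in); (2,0,in); (5,2,out)
branch 2 (rule r2):
nodes: 0:t1, 1:P, 2:P, 4:tok, 5:t2, 6:tok
edges: (1,0,in); (1,5,in); (2,0,in); (4,2,on); (5,2,out); (6,2,on)


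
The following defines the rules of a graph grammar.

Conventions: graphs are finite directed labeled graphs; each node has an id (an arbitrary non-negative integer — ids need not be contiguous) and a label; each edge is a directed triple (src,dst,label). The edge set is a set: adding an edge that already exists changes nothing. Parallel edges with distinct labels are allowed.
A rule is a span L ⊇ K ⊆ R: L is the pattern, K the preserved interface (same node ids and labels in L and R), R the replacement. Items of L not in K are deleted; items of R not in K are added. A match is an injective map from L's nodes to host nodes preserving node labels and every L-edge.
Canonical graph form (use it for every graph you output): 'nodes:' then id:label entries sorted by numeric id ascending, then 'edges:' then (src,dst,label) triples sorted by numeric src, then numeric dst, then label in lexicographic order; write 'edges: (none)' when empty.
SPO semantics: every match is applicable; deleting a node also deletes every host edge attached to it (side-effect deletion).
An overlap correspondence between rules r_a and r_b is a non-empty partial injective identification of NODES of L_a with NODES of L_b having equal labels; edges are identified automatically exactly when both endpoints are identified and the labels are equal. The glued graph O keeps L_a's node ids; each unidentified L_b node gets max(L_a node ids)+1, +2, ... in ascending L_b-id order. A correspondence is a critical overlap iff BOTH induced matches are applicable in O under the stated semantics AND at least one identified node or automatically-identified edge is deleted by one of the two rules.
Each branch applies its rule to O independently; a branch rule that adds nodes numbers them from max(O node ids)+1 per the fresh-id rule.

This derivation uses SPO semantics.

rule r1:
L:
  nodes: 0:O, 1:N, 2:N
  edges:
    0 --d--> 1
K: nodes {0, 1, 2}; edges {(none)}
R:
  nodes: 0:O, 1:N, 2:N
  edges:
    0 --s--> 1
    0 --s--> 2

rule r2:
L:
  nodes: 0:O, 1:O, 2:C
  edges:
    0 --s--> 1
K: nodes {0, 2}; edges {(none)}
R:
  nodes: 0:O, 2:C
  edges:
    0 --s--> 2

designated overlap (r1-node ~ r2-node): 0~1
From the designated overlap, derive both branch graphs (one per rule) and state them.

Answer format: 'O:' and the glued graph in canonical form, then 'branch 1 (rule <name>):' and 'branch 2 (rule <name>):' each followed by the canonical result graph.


O:
nodes: 0:O, 1:N, 2:N, 3:O, 4:C
edges: (0,1,d); (3,0,s)
branch 1 (rule r1):
nodes: 0:O, 1:N, 2:N, 3:O, 4:C
edges: (0,1,s); (0,2,s); (3,0,s)
branch 2 (rule r2):
nodes: 1:N, 2:N, 3:O, 4:C
edges: (3,4,s)


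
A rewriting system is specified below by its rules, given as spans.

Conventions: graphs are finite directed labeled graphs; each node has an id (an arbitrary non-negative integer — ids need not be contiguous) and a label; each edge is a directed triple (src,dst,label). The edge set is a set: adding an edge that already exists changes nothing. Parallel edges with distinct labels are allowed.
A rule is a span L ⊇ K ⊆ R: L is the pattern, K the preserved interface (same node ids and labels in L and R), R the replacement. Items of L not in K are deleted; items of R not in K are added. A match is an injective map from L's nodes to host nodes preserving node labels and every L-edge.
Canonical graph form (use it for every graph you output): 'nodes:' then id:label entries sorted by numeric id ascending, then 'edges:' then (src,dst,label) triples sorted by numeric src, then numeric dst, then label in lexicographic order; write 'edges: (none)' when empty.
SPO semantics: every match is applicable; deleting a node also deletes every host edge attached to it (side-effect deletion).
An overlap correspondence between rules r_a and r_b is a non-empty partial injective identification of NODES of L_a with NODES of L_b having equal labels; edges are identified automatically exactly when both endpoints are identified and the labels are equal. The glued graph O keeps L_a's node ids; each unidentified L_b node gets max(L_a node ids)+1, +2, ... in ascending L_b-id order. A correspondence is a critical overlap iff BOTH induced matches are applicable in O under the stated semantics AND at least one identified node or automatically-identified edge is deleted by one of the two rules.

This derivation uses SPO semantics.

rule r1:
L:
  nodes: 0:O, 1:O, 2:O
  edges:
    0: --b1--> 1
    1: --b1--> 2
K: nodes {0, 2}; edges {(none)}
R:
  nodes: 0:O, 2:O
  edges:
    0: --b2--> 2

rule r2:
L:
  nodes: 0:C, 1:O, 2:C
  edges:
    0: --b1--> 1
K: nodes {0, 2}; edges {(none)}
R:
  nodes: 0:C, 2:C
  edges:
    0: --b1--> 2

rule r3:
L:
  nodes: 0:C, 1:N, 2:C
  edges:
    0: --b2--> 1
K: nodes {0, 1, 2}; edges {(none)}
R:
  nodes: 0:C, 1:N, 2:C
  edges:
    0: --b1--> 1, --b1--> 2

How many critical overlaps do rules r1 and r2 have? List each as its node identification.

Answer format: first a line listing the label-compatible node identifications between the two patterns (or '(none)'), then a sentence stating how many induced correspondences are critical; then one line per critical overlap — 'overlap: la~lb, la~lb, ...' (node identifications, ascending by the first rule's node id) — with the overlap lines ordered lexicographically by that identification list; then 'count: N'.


label-compatible node identifications between L(r1) and L(r2): 0~1, 1~1, 2~1
3 of the induced correspondences are critical overlaps of r1 and r2.
overlap: 0~1
overlap: 1~1
overlap: 2~1
count: 3


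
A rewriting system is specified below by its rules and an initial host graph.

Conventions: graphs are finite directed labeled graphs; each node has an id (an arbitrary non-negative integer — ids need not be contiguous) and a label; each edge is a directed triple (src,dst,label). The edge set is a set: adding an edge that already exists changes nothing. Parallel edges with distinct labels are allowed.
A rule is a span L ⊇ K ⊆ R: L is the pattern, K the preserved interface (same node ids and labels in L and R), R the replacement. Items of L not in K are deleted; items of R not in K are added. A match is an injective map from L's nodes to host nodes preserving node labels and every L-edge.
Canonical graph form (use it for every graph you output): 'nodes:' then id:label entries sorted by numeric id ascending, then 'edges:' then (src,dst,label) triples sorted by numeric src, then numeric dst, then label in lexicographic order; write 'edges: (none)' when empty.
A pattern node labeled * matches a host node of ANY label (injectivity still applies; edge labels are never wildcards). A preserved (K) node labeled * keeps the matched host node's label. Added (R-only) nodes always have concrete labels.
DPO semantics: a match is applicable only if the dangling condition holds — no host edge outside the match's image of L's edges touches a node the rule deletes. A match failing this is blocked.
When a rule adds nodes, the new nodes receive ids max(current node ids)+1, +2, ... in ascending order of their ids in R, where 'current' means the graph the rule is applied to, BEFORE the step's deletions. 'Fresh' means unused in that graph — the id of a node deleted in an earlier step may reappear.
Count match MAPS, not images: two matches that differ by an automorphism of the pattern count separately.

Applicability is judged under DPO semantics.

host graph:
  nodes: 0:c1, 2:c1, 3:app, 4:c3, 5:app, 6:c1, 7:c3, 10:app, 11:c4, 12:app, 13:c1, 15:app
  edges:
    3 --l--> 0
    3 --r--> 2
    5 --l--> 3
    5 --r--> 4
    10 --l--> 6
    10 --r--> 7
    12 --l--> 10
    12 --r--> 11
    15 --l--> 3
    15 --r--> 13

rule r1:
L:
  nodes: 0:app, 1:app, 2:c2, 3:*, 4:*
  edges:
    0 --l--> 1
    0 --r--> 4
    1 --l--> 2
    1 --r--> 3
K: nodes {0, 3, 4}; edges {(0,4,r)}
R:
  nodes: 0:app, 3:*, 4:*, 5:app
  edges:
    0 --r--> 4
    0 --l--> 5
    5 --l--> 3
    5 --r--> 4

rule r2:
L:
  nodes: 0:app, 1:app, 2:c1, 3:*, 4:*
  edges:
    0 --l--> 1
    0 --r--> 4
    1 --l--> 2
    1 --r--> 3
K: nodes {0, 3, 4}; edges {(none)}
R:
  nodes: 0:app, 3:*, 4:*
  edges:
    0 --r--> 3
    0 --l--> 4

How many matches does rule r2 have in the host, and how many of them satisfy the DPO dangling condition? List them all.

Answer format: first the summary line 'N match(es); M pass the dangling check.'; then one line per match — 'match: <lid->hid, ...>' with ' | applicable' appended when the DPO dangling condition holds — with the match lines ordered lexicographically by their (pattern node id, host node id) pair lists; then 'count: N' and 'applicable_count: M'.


3 match(es); 1 pass the dangling check.
match: 0->5, 1->3, 2->0, 3->2, 4->4
match: 0->12, 1->10, 2->6, 3->7, 4->11 | applicable
match: 0->15, 1->3, 2->0, 3->2, 4->13
count: 3
applicable_count: 1


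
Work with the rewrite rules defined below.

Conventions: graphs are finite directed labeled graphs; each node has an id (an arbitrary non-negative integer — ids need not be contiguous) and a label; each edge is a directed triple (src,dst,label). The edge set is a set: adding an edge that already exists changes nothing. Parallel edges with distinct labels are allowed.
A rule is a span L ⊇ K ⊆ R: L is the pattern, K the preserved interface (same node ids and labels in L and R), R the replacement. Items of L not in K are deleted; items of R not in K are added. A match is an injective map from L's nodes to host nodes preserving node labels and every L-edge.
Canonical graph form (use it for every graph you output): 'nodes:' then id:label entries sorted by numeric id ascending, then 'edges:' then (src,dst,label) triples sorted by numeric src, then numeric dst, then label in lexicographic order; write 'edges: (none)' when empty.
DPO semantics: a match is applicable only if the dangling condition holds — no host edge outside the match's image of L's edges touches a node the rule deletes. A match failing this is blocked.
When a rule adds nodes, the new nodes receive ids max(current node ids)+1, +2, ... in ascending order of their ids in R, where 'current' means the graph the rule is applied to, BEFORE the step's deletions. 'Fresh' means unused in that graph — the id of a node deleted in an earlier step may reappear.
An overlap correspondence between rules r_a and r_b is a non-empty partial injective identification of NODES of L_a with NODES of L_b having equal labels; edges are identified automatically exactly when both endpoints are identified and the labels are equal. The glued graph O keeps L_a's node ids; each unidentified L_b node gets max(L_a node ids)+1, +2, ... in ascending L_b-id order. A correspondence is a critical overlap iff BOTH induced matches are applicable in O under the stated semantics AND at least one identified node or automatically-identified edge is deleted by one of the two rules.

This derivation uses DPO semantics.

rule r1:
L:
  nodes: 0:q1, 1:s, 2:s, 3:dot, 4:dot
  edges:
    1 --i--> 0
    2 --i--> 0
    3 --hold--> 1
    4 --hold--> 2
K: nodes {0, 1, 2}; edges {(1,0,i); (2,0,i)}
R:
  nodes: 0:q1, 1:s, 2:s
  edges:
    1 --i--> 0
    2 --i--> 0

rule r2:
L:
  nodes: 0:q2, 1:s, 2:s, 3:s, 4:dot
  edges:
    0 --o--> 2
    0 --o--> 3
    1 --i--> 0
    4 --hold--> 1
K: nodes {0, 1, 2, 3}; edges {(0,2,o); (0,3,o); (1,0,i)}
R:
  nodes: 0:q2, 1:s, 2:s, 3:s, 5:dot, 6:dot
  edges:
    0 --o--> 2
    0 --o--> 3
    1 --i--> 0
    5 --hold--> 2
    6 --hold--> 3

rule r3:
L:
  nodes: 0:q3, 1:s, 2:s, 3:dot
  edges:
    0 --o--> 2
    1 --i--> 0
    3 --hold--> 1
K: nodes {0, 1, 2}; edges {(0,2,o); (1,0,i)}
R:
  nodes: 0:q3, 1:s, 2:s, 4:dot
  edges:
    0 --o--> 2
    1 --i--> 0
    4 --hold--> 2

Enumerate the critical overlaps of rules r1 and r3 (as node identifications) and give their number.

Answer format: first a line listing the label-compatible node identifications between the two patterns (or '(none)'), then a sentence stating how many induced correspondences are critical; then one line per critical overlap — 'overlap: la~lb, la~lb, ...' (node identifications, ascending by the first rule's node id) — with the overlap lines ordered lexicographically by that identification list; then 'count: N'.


label-compatible node identifications between L(r1) and L(r3): 1~1, 1~2, 2~1, 2~2, 3~3, 4~3
4 of the induced correspondences are critical overlaps of r1 and r3.
overlap: 1~1, 2~2, 3~3
overlap: 1~1, 3~3
overlap: 1~2, 2~1, 4~3
overlap: 2~1, 4~3
count: 4


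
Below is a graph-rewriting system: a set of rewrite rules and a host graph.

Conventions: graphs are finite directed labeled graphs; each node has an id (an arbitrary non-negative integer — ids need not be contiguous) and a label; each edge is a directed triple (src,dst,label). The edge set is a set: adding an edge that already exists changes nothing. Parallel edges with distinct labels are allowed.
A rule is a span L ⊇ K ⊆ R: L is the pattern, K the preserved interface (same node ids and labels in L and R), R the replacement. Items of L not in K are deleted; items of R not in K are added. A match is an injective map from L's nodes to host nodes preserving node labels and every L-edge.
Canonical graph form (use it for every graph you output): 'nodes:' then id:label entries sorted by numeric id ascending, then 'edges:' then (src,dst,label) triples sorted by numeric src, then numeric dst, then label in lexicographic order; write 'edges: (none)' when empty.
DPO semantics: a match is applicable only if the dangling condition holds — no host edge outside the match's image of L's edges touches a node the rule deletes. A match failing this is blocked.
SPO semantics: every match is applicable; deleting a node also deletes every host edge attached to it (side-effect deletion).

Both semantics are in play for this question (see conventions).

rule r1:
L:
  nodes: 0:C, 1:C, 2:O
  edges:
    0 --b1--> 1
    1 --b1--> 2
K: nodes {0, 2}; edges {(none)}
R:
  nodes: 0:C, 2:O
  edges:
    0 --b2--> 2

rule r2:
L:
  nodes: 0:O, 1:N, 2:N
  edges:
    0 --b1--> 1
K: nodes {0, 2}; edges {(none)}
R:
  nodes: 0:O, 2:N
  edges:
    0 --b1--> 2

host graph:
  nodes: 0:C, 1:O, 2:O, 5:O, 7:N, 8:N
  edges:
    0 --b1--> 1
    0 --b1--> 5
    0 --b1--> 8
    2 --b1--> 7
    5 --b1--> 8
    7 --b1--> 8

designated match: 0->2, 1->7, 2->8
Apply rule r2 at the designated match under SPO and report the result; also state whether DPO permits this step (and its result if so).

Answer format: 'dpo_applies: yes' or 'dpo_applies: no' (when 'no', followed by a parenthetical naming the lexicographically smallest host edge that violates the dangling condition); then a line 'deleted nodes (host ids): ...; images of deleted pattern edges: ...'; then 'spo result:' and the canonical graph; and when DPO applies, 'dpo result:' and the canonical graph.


dpo_applies: no
(the rule deletes node 7, which keeps host edge (7,8,b1) outside the match image — the dangling condition fails, DPO blocks; SPO proceeds and side-deletes such edges)
deleted nodes (host ids): 7; images of deleted pattern edges: (2,7,b1)
spo result:
nodes: 0:C, 1:O, 2:O, 5:O, 8:N
edges: (0,1,b1); (0,5,b1); (0,8,b1); (2,8,b1); (5,8,b1)


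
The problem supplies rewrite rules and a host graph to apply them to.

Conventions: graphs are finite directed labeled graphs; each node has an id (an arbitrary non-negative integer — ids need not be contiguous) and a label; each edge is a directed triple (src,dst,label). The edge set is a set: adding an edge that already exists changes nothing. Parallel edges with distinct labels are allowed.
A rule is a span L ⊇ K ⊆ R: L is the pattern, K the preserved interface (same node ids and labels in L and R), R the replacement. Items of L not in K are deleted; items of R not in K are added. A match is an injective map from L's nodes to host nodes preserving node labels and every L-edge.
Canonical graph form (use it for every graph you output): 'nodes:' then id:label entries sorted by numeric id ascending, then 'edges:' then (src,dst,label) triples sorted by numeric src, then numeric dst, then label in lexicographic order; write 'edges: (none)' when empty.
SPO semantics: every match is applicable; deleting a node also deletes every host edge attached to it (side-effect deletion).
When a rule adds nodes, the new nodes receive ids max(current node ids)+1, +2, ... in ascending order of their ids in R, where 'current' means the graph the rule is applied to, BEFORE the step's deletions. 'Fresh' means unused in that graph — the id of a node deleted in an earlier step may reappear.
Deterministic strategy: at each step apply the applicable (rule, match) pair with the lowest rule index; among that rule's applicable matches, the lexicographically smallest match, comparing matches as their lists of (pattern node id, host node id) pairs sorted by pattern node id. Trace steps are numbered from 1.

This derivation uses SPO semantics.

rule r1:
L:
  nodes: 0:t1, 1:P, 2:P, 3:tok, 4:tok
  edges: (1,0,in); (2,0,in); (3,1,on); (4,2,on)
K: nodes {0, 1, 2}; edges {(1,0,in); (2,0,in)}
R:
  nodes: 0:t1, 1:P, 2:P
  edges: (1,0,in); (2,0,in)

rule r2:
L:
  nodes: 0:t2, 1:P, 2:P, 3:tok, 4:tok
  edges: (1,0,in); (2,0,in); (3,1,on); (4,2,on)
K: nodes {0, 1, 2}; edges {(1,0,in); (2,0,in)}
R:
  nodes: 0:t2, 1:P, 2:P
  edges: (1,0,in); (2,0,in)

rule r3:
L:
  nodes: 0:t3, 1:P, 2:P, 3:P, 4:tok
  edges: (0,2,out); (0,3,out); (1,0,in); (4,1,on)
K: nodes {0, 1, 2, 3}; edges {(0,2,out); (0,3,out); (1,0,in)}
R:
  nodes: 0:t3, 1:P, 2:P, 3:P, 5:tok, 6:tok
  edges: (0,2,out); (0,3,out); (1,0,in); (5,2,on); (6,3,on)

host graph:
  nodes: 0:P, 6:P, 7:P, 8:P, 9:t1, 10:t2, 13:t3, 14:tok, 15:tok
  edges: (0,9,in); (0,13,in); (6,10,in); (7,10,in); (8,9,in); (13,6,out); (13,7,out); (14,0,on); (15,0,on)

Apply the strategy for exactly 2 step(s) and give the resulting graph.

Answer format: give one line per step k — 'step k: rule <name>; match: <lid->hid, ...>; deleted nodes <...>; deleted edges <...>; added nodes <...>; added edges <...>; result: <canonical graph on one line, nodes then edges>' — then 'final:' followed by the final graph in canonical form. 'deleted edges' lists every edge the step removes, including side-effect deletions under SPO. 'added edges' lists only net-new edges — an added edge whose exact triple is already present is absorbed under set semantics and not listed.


step 1: rule r3; match: 0->13, 1->0, 2->6, 3->7, 4->14; deleted nodes 14; deleted edges (14,0,on); added nodes 16, 17; added edges (16,6,on); (17,7,on); result: nodes: 0:P, 6:P, 7:P, 8:P, 9:t1, 10:t2, 13:t3, 15:tok, 16:tok, 17:tok edges: (0,9,in); (0,13,in); (6,10,in); (7,10,in); (8,9,in); (13,6,out); (13,7,out); (15,0,on); (16,6,on); (17,7,on)
step 2: rule r2; match: 0->10, 1->6, 2->7, 3->16, 4->17; deleted nodes 16, 17; deleted edges (16,6,on); (17,7,on); added nodes (none); added edges (none); result: nodes: 0:P, 6:P, 7:P, 8:P, 9:t1, 10:t2, 13:t3, 15:tok edges: (0,9,in); (0,13,in); (6,10,in); (7,10,in); (8,9,in); (13,6,out); (13,7,out); (15,0,on)
final:
nodes: 0:P, 6:P, 7:P, 8:P, 9:t1, 10:t2, 13:t3, 15:tok
edges: (0,9,in); (0,13,in); (6,10,in); (7,10,in); (8,9,in); (13,6,out); (13,7,out); (15,0,on)


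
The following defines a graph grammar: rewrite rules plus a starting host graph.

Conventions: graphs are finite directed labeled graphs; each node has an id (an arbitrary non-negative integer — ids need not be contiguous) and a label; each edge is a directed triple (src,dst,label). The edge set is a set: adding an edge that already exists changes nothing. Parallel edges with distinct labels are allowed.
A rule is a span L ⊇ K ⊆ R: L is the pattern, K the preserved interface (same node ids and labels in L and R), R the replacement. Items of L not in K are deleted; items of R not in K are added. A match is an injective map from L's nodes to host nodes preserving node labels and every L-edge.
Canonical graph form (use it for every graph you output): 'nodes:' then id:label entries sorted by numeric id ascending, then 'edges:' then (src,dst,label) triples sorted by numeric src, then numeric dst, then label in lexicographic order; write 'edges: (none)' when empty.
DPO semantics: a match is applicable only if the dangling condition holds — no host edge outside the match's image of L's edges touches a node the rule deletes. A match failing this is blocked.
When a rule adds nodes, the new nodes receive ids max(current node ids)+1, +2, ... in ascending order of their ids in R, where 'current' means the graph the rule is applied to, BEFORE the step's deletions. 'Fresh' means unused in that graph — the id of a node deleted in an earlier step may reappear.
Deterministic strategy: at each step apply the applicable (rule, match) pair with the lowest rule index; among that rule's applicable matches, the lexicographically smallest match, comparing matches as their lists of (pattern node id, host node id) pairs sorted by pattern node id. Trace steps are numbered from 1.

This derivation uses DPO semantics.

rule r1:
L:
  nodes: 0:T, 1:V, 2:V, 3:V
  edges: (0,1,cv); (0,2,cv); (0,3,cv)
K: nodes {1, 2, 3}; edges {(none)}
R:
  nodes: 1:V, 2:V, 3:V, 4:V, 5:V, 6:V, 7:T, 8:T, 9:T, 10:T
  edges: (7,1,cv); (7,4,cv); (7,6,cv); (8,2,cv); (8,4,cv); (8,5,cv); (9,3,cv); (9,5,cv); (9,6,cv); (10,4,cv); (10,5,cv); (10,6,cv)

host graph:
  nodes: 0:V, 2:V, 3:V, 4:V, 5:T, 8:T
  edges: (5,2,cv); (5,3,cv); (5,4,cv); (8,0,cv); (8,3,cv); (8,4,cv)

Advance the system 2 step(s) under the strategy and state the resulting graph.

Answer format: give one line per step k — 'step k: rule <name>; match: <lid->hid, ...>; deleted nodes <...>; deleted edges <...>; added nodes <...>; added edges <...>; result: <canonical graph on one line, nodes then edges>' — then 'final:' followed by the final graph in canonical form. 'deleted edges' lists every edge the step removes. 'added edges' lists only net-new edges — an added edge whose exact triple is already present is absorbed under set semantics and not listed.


step 1: rule r1; match: 0->5, 1->2, 2->3, 3->4; deleted nodes 5; deleted edges (5,2,cv); (5,3,cv); (5,4,cv); added nodes 9, 10, 11, 12, 13, 14, 15; added edges (12,2,cv); (12,9,cv); (12,11,cv); (13,3,cv); (13,9,cv); (13,10,cv); (14,4,cv); (14,10,cv); (14,11,cv); (15,9,cv); (15,10,cv); (15,11,cv); result: nodes: 0:V, 2:V, 3:V, 4:V, 8:T, 9:V, 10:V, 11:V, 12:T, 13:T, 14:T, 15:T edges: (8,0,cv); (8,3,cv); (8,4,cv); (12,2,cv); (12,9,cv); (12,11,cv); (13,3,cv); (13,9,cv); (13,10,cv); (14,4,cv); (14,10,cv); (14,11,cv); (15,9,cv); (15,10,cv); (15,11,cv)
step 2: rule r1; match: 0->8, 1->0, 2->3, 3->4; deleted nodes 8; deleted edges (8,0,cv); (8,3,cv); (8,4,cv); added nodes 16, 17, 18, 19, 20, 21, 22; added edges (19,0,cv); (19,16,cv); (19,18,cv); (20,3,cv); (20,16,cv); (20,17,cv); (21,4,cv); (21,17,cv); (21,18,cv); (22,16,cv); (22,17,cv); (22,18,cv); result: nodes: 0:V, 2:V, 3:V, 4:V, 9:V, 10:V, 11:V, 12:T, 13:T, 14:T, 15:T, 16:V, 17:V, 18:V, 19:T, 20:T, 21:T, 22:T edges: (12,2,cv); (12,9,cv); (12,11,cv); (13,3,cv); (13,9,cv); (13,10,cv); (14,4,cv); (14,10,cv); (14,11,cv); (15,9,cv); (15,10,cv); (15,11,cv); (19,0,cv); (19,16,cv); (19,18,cv); (20,3,cv); (20,16,cv); (20,17,cv); (21,4,cv); (21,17,cv); (21,18,cv); (22,16,cv); (22,17,cv); (22,18,cv)
final:
nodes: 0:V, 2:V, 3:V, 4:V, 9:V, 10:V, 11:V, 12:T, 13:T, 14:T, 15:T, 16:V, 17:V, 18:V, 19:T, 20:T, 21:T, 22:T
edges: (12,2,cv); (12,9,cv); (12,11,cv); (13,3,cv); (13,9,cv); (13,10,cv); (14,4,cv); (14,10,cv); (14,11,cv); (15,9,cv); (15,10,cv); (15,11,cv); (19,0,cv); (19,16,cv); (19,18,cv); (20,3,cv); (20,16,cv); (20,17,cv); (21,4,cv); (21,17,cv); (21,18,cv); (22,16,cv); (22,17,cv); (22,18,cv)


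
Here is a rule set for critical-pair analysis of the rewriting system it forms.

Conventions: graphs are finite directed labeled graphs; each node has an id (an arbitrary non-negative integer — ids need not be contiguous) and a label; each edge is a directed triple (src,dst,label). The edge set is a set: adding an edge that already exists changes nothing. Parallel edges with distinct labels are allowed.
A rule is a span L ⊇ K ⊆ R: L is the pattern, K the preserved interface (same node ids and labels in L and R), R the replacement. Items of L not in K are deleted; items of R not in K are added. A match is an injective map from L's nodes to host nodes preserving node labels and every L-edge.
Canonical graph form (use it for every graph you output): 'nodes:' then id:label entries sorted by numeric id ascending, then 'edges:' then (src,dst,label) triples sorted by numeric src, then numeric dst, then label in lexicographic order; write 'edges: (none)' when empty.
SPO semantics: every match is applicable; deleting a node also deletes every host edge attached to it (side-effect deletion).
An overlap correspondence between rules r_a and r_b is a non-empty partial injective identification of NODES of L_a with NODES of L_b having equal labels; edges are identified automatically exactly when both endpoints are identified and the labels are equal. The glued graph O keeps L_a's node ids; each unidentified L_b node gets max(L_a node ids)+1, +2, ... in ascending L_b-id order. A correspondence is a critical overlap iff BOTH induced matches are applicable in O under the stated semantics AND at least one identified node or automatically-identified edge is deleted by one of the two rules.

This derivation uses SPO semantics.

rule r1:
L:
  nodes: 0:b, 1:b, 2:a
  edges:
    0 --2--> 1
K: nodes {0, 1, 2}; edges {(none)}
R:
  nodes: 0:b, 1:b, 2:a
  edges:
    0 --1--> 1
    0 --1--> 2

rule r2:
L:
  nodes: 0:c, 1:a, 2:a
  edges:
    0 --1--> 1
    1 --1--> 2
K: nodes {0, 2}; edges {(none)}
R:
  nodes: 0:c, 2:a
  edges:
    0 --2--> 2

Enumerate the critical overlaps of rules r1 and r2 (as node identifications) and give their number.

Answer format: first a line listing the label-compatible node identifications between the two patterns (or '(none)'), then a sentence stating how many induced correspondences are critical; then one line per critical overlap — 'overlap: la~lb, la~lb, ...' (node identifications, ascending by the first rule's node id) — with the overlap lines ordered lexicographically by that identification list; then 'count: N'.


label-compatible node identifications between L(r1) and L(r2): 2~1, 2~2
1 of the induced correspondences is a critical overlap of r1 and r2.
overlap: 2~1
count: 1


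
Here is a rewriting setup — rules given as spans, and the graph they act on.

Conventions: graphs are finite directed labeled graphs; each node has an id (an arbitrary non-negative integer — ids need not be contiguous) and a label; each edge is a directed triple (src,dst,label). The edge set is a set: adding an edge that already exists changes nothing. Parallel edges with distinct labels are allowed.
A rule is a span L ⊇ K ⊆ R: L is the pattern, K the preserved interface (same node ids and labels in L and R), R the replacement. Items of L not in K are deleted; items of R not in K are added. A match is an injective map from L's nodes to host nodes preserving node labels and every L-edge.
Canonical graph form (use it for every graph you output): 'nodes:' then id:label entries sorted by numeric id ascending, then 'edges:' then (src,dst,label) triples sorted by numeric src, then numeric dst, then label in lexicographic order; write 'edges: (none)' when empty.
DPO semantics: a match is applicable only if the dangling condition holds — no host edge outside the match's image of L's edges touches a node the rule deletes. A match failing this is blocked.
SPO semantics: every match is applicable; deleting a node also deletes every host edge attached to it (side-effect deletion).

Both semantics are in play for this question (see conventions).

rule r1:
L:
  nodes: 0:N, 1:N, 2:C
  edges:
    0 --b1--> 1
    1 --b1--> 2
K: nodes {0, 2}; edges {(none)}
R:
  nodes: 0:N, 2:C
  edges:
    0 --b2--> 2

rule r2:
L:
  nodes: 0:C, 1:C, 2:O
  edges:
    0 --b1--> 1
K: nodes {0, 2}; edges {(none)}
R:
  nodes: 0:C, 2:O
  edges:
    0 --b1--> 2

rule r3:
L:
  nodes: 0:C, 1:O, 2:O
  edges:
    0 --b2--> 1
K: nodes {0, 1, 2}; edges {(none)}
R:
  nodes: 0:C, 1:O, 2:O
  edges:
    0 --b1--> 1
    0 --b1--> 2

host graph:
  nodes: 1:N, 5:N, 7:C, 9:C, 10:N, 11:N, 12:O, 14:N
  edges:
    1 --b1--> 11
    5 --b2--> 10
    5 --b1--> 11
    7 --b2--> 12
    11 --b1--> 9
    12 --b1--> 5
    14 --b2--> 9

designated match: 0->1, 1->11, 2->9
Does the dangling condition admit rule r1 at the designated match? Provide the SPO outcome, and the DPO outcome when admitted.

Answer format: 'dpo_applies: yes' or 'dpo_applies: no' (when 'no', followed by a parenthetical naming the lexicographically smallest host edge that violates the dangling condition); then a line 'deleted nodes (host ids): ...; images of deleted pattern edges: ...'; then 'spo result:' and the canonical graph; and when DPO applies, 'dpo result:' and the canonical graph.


dpo_applies: no
(the rule deletes node 11, which keeps host edge (5,11,b1) outside the match image — the dangling condition fails, DPO blocks; SPO proceeds and side-deletes such edges)
deleted nodes (host ids): 11; images of deleted pattern edges: (1,11,b1); (11,9,b1)
spo result:
nodes: 1:N, 5:N, 7:C, 9:C, 10:N, 12:O, 14:N
edges: (1,9,b2); (5,10,b2); (7,12,b2); (12,5,b1); (14,9,b2)
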